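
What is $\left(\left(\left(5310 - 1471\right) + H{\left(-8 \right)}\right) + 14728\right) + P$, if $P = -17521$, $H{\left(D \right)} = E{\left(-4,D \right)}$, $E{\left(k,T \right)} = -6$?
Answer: $1040$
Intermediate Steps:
$H{\left(D \right)} = -6$
$\left(\left(\left(5310 - 1471\right) + H{\left(-8 \right)}\right) + 14728\right) + P = \left(\left(\left(5310 - 1471\right) - 6\right) + 14728\right) - 17521 = \left(\left(3839 - 6\right) + 14728\right) - 17521 = \left(3833 + 14728\right) - 17521 = 18561 - 17521 = 1040$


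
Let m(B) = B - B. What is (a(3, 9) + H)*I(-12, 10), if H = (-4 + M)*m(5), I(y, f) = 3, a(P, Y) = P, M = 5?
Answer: 9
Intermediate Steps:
m(B) = 0
H = 0 (H = (-4 + 5)*0 = 1*0 = 0)
(a(3, 9) + H)*I(-12, 10) = (3 + 0)*3 = 3*3 = 9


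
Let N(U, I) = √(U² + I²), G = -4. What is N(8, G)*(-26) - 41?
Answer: -41 - 104*√5 ≈ -273.55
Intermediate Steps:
N(U, I) = √(I² + U²)
N(8, G)*(-26) - 41 = √((-4)² + 8²)*(-26) - 41 = √(16 + 64)*(-26) - 41 = √80*(-26) - 41 = (4*√5)*(-26) - 41 = -104*√5 - 41 = -41 - 104*√5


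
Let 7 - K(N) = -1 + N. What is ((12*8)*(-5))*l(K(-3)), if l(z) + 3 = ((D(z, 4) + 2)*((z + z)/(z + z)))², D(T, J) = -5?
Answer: -2880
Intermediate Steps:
K(N) = 8 - N (K(N) = 7 - (-1 + N) = 7 + (1 - N) = 8 - N)
l(z) = 6 (l(z) = -3 + ((-5 + 2)*((z + z)/(z + z)))² = -3 + (-3*2*z/(2*z))² = -3 + (-3*2*z*1/(2*z))² = -3 + (-3*1)² = -3 + (-3)² = -3 + 9 = 6)
((12*8)*(-5))*l(K(-3)) = ((12*8)*(-5))*6 = (96*(-5))*6 = -480*6 = -2880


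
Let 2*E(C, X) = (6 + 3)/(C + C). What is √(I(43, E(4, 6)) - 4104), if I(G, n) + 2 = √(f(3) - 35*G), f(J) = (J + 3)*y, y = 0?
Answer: √(-4106 + I*√1505) ≈ 0.3027 + 64.079*I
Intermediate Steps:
f(J) = 0 (f(J) = (J + 3)*0 = (3 + J)*0 = 0)
E(C, X) = 9/(4*C) (E(C, X) = ((6 + 3)/(C + C))/2 = (9/((2*C)))/2 = (9*(1/(2*C)))/2 = (9/(2*C))/2 = 9/(4*C))
I(G, n) = -2 + √35*√(-G) (I(G, n) = -2 + √(0 - 35*G) = -2 + √(-35*G) = -2 + √35*√(-G))
√(I(43, E(4, 6)) - 4104) = √((-2 + √35*√(-1*43)) - 4104) = √((-2 + √35*√(-43)) - 4104) = √((-2 + √35*(I*√43)) - 4104) = √((-2 + I*√1505) - 4104) = √(-4106 + I*√1505)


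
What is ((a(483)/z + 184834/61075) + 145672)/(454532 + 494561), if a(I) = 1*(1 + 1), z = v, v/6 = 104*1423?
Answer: 3950099861503459/25735448428380600 ≈ 0.15349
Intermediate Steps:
v = 887952 (v = 6*(104*1423) = 6*147992 = 887952)
z = 887952
a(I) = 2 (a(I) = 1*2 = 2)
((a(483)/z + 184834/61075) + 145672)/(454532 + 494561) = ((2/887952 + 184834/61075) + 145672)/(454532 + 494561) = ((2*(1/887952) + 184834*(1/61075)) + 145672)/949093 = ((1/443976 + 184834/61075) + 145672)*(1/949093) = (82061921059/27115834200 + 145672)*(1/949093) = (3950099861503459/27115834200)*(1/949093) = 3950099861503459/25735448428380600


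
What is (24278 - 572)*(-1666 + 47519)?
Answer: 1086991218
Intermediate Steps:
(24278 - 572)*(-1666 + 47519) = 23706*45853 = 1086991218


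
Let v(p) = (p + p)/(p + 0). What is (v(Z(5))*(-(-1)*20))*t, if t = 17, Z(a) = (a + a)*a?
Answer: 680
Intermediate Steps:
Z(a) = 2*a**2 (Z(a) = (2*a)*a = 2*a**2)
v(p) = 2 (v(p) = (2*p)/p = 2)
(v(Z(5))*(-(-1)*20))*t = (2*(-(-1)*20))*17 = (2*(-1*(-20)))*17 = (2*20)*17 = 40*17 = 680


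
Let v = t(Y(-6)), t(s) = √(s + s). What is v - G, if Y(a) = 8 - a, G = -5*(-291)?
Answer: -1455 + 2*√7 ≈ -1449.7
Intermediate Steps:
G = 1455
t(s) = √2*√s (t(s) = √(2*s) = √2*√s)
v = 2*√7 (v = √2*√(8 - 1*(-6)) = √2*√(8 + 6) = √2*√14 = 2*√7 ≈ 5.2915)
v - G = 2*√7 - 1*1455 = 2*√7 - 1455 = -1455 + 2*√7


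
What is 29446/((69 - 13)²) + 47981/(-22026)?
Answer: 124527295/17268384 ≈ 7.2113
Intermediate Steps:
29446/((69 - 13)²) + 47981/(-22026) = 29446/(56²) + 47981*(-1/22026) = 29446/3136 - 47981/22026 = 29446*(1/3136) - 47981/22026 = 14723/1568 - 47981/22026 = 124527295/17268384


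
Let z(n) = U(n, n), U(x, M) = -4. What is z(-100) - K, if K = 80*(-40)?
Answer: 3196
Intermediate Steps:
K = -3200
z(n) = -4
z(-100) - K = -4 - 1*(-3200) = -4 + 3200 = 3196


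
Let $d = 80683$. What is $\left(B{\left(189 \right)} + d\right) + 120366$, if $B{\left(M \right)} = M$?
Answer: $201238$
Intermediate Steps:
$\left(B{\left(189 \right)} + d\right) + 120366 = \left(189 + 80683\right) + 120366 = 80872 + 120366 = 201238$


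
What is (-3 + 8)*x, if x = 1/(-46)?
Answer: -5/46 ≈ -0.10870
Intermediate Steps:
x = -1/46 ≈ -0.021739
(-3 + 8)*x = (-3 + 8)*(-1/46) = 5*(-1/46) = -5/46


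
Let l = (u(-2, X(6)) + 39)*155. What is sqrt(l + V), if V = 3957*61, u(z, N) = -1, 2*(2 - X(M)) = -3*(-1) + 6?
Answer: sqrt(247267) ≈ 497.26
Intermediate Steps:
X(M) = -5/2 (X(M) = 2 - (-3*(-1) + 6)/2 = 2 - (3 + 6)/2 = 2 - 1/2*9 = 2 - 9/2 = -5/2)
V = 241377
l = 5890 (l = (-1 + 39)*155 = 38*155 = 5890)
sqrt(l + V) = sqrt(5890 + 241377) = sqrt(247267)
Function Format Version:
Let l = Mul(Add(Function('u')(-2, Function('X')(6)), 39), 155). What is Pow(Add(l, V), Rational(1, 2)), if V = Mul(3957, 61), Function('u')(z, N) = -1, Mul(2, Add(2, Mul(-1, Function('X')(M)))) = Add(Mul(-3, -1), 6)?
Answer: Pow(247267, Rational(1, 2)) ≈ 497.26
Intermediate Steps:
Function('X')(M) = Rational(-5, 2) (Function('X')(M) = Add(2, Mul(Rational(-1, 2), Add(Mul(-3, -1), 6))) = Add(2, Mul(Rational(-1, 2), Add(3, 6))) = Add(2, Mul(Rational(-1, 2), 9)) = Add(2, Rational(-9, 2)) = Rational(-5, 2))
V = 241377
l = 5890 (l = Mul(Add(-1, 39), 155) = Mul(38, 155) = 5890)
Pow(Add(l, V), Rational(1, 2)) = Pow(Add(5890, 241377), Rational(1, 2)) = Pow(247267, Rational(1, 2))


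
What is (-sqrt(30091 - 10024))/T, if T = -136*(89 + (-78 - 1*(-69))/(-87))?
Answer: 29*sqrt(20067)/351424 ≈ 0.011690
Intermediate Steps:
T = -351424/29 (T = -136*(89 + (-78 + 69)*(-1/87)) = -136*(89 - 9*(-1/87)) = -136*(89 + 3/29) = -136*2584/29 = -351424/29 ≈ -12118.)
(-sqrt(30091 - 10024))/T = (-sqrt(30091 - 10024))/(-351424/29) = -sqrt(20067)*(-29/351424) = 29*sqrt(20067)/351424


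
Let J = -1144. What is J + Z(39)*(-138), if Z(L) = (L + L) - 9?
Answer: -10666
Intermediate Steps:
Z(L) = -9 + 2*L (Z(L) = 2*L - 9 = -9 + 2*L)
J + Z(39)*(-138) = -1144 + (-9 + 2*39)*(-138) = -1144 + (-9 + 78)*(-138) = -1144 + 69*(-138) = -1144 - 9522 = -10666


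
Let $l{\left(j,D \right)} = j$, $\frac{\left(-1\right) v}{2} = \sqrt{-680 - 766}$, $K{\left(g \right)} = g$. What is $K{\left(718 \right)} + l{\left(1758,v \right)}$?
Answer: $2476$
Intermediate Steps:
$v = - 2 i \sqrt{1446}$ ($v = - 2 \sqrt{-680 - 766} = - 2 \sqrt{-1446} = - 2 i \sqrt{1446} \approx - 76.053 i$)
$K{\left(718 \right)} + l{\left(1758,v \right)} = 718 + 1758 = 2476$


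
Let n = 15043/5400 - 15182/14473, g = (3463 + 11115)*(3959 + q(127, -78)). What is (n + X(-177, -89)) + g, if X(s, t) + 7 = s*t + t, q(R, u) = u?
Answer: 4422971007059539/78154200 ≈ 5.6593e+7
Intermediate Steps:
X(s, t) = -7 + t + s*t (X(s, t) = -7 + (s*t + t) = -7 + (t + s*t) = -7 + t + s*t)
g = 56577218 (g = (3463 + 11115)*(3959 - 78) = 14578*3881 = 56577218)
n = 135734539/78154200 (n = 15043*(1/5400) - 15182*1/14473 = 15043/5400 - 15182/14473 = 135734539/78154200 ≈ 1.7368)
(n + X(-177, -89)) + g = (135734539/78154200 + (-7 - 89 - 177*(-89))) + 56577218 = (135734539/78154200 + (-7 - 89 + 15753)) + 56577218 = (135734539/78154200 + 15657) + 56577218 = 1223796043939/78154200 + 56577218 = 4422971007059539/78154200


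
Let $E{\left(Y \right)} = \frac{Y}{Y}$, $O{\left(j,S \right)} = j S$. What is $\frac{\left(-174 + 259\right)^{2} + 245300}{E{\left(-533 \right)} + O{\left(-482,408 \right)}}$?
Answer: $- \frac{1365}{1063} \approx -1.2841$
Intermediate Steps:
$O{\left(j,S \right)} = S j$
$E{\left(Y \right)} = 1$
$\frac{\left(-174 + 259\right)^{2} + 245300}{E{\left(-533 \right)} + O{\left(-482,408 \right)}} = \frac{\left(-174 + 259\right)^{2} + 245300}{1 + 408 \left(-482\right)} = \frac{85^{2} + 245300}{1 - 196656} = \frac{7225 + 245300}{-196655} = 252525 \left(- \frac{1}{196655}\right) = - \frac{1365}{1063}$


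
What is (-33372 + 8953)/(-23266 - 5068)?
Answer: 24419/28334 ≈ 0.86183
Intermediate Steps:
(-33372 + 8953)/(-23266 - 5068) = -24419/(-28334) = -24419*(-1/28334) = 24419/28334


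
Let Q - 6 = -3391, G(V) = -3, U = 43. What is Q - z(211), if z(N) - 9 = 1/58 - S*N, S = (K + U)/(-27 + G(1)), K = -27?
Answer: -3050699/870 ≈ -3506.6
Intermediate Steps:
Q = -3385 (Q = 6 - 3391 = -3385)
S = -8/15 (S = (-27 + 43)/(-27 - 3) = 16/(-30) = 16*(-1/30) = -8/15 ≈ -0.53333)
z(N) = 523/58 + 8*N/15 (z(N) = 9 + (1/58 - (-8)*N/15) = 9 + (1/58 + 8*N/15) = 523/58 + 8*N/15)
Q - z(211) = -3385 - (523/58 + (8/15)*211) = -3385 - (523/58 + 1688/15) = -3385 - 1*105749/870 = -3385 - 105749/870 = -3050699/870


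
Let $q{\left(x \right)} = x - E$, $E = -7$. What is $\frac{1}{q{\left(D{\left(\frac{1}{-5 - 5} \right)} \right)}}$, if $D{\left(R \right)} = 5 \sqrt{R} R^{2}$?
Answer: $\frac{28000}{196001} - \frac{20 i \sqrt{10}}{196001} \approx 0.14286 - 0.00032268 i$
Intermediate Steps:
$D{\left(R \right)} = 5 R^{\frac{5}{2}}$
$q{\left(x \right)} = 7 + x$ ($q{\left(x \right)} = x - -7 = x + 7 = 7 + x$)
$\frac{1}{q{\left(D{\left(\frac{1}{-5 - 5} \right)} \right)}} = \frac{1}{7 + 5 \left(\frac{1}{-5 - 5}\right)^{\frac{5}{2}}} = \frac{1}{7 + 5 \left(\frac{1}{-10}\right)^{\frac{5}{2}}} = \frac{1}{7 + 5 \left(- \frac{1}{10}\right)^{\frac{5}{2}}} = \frac{1}{7 + 5 \frac{i \sqrt{10}}{1000}} = \frac{1}{7 + \frac{i \sqrt{10}}{200}}$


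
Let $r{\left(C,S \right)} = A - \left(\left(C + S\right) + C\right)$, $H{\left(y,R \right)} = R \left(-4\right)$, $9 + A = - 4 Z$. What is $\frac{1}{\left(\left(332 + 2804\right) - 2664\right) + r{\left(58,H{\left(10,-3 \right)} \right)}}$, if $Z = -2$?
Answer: $\frac{1}{343} \approx 0.0029155$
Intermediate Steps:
$A = -1$ ($A = -9 - -8 = -9 + 8 = -1$)
$H{\left(y,R \right)} = - 4 R$
$r{\left(C,S \right)} = -1 - S - 2 C$ ($r{\left(C,S \right)} = -1 - \left(\left(C + S\right) + C\right) = -1 - \left(S + 2 C\right) = -1 - S - 2 C$)
$\frac{1}{\left(\left(332 + 2804\right) - 2664\right) + r{\left(58,H{\left(10,-3 \right)} \right)}} = \frac{1}{\left(\left(332 + 2804\right) - 2664\right) - \left(117 + 12\right)} = \frac{1}{\left(3136 - 2664\right) - 129} = \frac{1}{472 - 129} = \frac{1}{343}$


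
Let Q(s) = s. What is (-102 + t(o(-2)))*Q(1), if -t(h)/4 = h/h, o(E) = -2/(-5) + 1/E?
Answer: -106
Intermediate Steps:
o(E) = ⅖ + 1/E (o(E) = -2*(-⅕) + 1/E = ⅖ + 1/E)
t(h) = -4 (t(h) = -4*h/h = -4*1 = -4)
(-102 + t(o(-2)))*Q(1) = (-102 - 4)*1 = -106*1 = -106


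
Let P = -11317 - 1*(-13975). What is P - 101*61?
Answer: -3503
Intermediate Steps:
P = 2658 (P = -11317 + 13975 = 2658)
P - 101*61 = 2658 - 101*61 = 2658 - 6161 = -3503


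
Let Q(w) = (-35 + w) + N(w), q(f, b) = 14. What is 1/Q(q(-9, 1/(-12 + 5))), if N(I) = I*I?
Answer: 1/175 ≈ 0.0057143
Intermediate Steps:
N(I) = I²
Q(w) = -35 + w + w² (Q(w) = (-35 + w) + w² = -35 + w + w²)
1/Q(q(-9, 1/(-12 + 5))) = 1/(-35 + 14 + 14²) = 1/(-35 + 14 + 196) = 1/175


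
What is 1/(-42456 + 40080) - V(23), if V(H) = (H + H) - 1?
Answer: -106921/2376 ≈ -45.000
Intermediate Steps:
V(H) = -1 + 2*H (V(H) = 2*H - 1 = -1 + 2*H)
1/(-42456 + 40080) - V(23) = 1/(-42456 + 40080) - (-1 + 2*23) = 1/(-2376) - (-1 + 46) = -1/2376 - 1*45 = -1/2376 - 45 = -106921/2376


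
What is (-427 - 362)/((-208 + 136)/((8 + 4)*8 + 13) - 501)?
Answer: 28667/18227 ≈ 1.5728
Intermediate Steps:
(-427 - 362)/((-208 + 136)/((8 + 4)*8 + 13) - 501) = -789/(-72/(12*8 + 13) - 501) = -789/(-72/(96 + 13) - 501) = -789/(-72/109 - 501) = -789/(-54681/109) = -789*(-109/54681) = 28667/18227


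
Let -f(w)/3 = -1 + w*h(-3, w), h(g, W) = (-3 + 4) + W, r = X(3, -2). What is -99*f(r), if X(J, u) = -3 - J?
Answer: 8613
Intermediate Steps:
r = -6 (r = -3 - 1*3 = -3 - 3 = -6)
h(g, W) = 1 + W
f(w) = 3 - 3*w*(1 + w) (f(w) = -3*(-1 + w*(1 + w)) = 3 - 3*w*(1 + w))
-99*f(r) = -99*(3 - 3*(-6)*(1 - 6)) = -99*(3 - 3*(-6)*(-5)) = -99*(3 - 90) = -99*(-87) = 8613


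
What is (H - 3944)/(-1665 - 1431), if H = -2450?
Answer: 3197/1548 ≈ 2.0652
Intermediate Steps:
(H - 3944)/(-1665 - 1431) = (-2450 - 3944)/(-1665 - 1431) = -6394/(-3096) = -6394*(-1/3096) = 3197/1548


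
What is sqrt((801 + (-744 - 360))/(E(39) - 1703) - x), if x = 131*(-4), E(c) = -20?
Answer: sqrt(1556136065)/1723 ≈ 22.895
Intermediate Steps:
x = -524
sqrt((801 + (-744 - 360))/(E(39) - 1703) - x) = sqrt((801 + (-744 - 360))/(-20 - 1703) - 1*(-524)) = sqrt((801 - 1104)/(-1723) + 524) = sqrt(-303*(-1/1723) + 524) = sqrt(303/1723 + 524) = sqrt(903155/1723) = sqrt(1556136065)/1723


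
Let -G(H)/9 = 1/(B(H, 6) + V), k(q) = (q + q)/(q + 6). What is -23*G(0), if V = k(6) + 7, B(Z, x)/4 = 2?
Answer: 207/16 ≈ 12.938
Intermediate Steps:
k(q) = 2*q/(6 + q) (k(q) = (2*q)/(6 + q) = 2*q/(6 + q))
B(Z, x) = 8 (B(Z, x) = 4*2 = 8)
V = 8 (V = 2*6/(6 + 6) + 7 = 2*6/12 + 7 = 2*6*(1/12) + 7 = 1 + 7 = 8)
G(H) = -9/16 (G(H) = -9/(8 + 8) = -9/16)
-23*G(0) = -23*(-9/16) = 207/16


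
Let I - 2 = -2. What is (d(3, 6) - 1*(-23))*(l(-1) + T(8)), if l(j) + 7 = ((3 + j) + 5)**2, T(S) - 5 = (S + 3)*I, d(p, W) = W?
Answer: 1363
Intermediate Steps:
I = 0 (I = 2 - 2 = 0)
T(S) = 5 (T(S) = 5 + (S + 3)*0 = 5 + (3 + S)*0 = 5 + 0 = 5)
l(j) = -7 + (8 + j)**2 (l(j) = -7 + ((3 + j) + 5)**2 = -7 + (8 + j)**2)
(d(3, 6) - 1*(-23))*(l(-1) + T(8)) = (6 - 1*(-23))*((-7 + (8 - 1)**2) + 5) = (6 + 23)*((-7 + 7**2) + 5) = 29*((-7 + 49) + 5) = 29*(42 + 5) = 29*47 = 1363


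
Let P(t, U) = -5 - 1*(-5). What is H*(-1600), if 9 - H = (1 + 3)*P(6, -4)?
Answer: -14400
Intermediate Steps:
P(t, U) = 0 (P(t, U) = -5 + 5 = 0)
H = 9 (H = 9 - (1 + 3)*0 = 9 - 4*0 = 9 - 1*0 = 9 + 0 = 9)
H*(-1600) = 9*(-1600) = -14400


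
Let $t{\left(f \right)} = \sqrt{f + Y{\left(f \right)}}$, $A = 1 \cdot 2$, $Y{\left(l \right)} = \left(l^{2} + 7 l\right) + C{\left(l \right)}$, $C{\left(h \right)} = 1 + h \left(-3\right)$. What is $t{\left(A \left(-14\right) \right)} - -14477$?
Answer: $14477 + \sqrt{645} \approx 14502.0$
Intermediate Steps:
$C{\left(h \right)} = 1 - 3 h$
$Y{\left(l \right)} = 1 + l^{2} + 4 l$ ($Y{\left(l \right)} = \left(l^{2} + 7 l\right) - \left(-1 + 3 l\right) = 1 + l^{2} + 4 l$)
$A = 2$
$t{\left(f \right)} = \sqrt{1 + f^{2} + 5 f}$ ($t{\left(f \right)} = \sqrt{f + \left(1 + f^{2} + 4 f\right)} = \sqrt{1 + f^{2} + 5 f}$)
$t{\left(A \left(-14\right) \right)} - -14477 = \sqrt{1 + \left(2 \left(-14\right)\right)^{2} + 5 \cdot 2 \left(-14\right)} - -14477 = \sqrt{1 + \left(-28\right)^{2} + 5 \left(-28\right)} + 14477 = \sqrt{1 + 784 - 140} + 14477 = \sqrt{645} + 14477 = 14477 + \sqrt{645}$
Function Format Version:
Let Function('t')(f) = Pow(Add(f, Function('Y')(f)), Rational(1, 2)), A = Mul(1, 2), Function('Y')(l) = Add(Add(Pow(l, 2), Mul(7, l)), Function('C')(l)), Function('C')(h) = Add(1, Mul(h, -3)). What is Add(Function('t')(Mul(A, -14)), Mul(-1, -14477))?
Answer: Add(14477, Pow(645, Rational(1, 2))) ≈ 14502.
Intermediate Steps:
Function('C')(h) = Add(1, Mul(-3, h))
Function('Y')(l) = Add(1, Pow(l, 2), Mul(4, l)) (Function('Y')(l) = Add(Add(Pow(l, 2), Mul(7, l)), Add(1, Mul(-3, l))) = Add(1, Pow(l, 2), Mul(4, l)))
A = 2
Function('t')(f) = Pow(Add(1, Pow(f, 2), Mul(5, f)), Rational(1, 2)) (Function('t')(f) = Pow(Add(f, Add(1, Pow(f, 2), Mul(4, f))), Rational(1, 2)) = Pow(Add(1, Pow(f, 2), Mul(5, f)), Rational(1, 2)))
Add(Function('t')(Mul(A, -14)), Mul(-1, -14477)) = Add(Pow(Add(1, Pow(Mul(2, -14), 2), Mul(5, Mul(2, -14))), Rational(1, 2)), Mul(-1, -14477)) = Add(Pow(Add(1, Pow(-28, 2), Mul(5, -28)), Rational(1, 2)), 14477) = Add(Pow(Add(1, 784, -140), Rational(1, 2)), 14477) = Add(Pow(645, Rational(1, 2)), 14477) = Add(14477, Pow(645, Rational(1, 2)))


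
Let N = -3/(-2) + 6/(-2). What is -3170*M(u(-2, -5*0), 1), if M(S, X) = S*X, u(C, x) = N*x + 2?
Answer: -6340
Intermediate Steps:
N = -3/2 (N = -3*(-1/2) + 6*(-1/2) = 3/2 - 3 = -3/2 ≈ -1.5000)
u(C, x) = 2 - 3*x/2 (u(C, x) = -3*x/2 + 2 = 2 - 3*x/2)
-3170*M(u(-2, -5*0), 1) = -3170*(2 - (-15)*0/2) = -3170*(2 - 3/2*0) = -3170*(2 + 0) = -6340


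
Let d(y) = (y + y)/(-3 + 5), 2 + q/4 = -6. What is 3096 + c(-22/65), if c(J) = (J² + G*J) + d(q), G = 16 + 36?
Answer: 12871524/4225 ≈ 3046.5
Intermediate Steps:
q = -32 (q = -8 + 4*(-6) = -8 - 24 = -32)
d(y) = y (d(y) = (2*y)/2 = (2*y)*(½) = y)
G = 52
c(J) = -32 + J² + 52*J (c(J) = (J² + 52*J) - 32 = -32 + J² + 52*J)
3096 + c(-22/65) = 3096 + (-32 + (-22/65)² + 52*(-22/65)) = 3096 + (-32 + 484/4225 - 88/5) = 3096 - 209076/4225 = 12871524/4225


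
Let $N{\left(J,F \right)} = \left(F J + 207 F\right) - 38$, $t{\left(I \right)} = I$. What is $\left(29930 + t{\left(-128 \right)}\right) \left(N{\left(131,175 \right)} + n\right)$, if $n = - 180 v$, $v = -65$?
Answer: $2110339224$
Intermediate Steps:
$N{\left(J,F \right)} = -38 + 207 F + F J$ ($N{\left(J,F \right)} = \left(207 F + F J\right) - 38 = -38 + 207 F + F J$)
$n = 11700$ ($n = \left(-180\right) \left(-65\right) = 11700$)
$\left(29930 + t{\left(-128 \right)}\right) \left(N{\left(131,175 \right)} + n\right) = \left(29930 - 128\right) \left(\left(-38 + 207 \cdot 175 + 175 \cdot 131\right) + 11700\right) = 29802 \left(\left(-38 + 36225 + 22925\right) + 11700\right) = 29802 \left(59112 + 11700\right) = 29802 \cdot 70812 = 2110339224$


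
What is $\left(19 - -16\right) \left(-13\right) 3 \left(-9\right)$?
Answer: $12285$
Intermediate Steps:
$\left(19 - -16\right) \left(-13\right) 3 \left(-9\right) = \left(19 + 16\right) \left(-13\right) \left(-27\right) = 35 \left(-13\right) \left(-27\right) = \left(-455\right) \left(-27\right) = 12285$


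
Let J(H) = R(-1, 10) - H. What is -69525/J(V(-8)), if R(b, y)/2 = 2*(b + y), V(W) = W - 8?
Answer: -69525/52 ≈ -1337.0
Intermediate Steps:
V(W) = -8 + W
R(b, y) = 4*b + 4*y (R(b, y) = 2*(2*(b + y)) = 2*(2*b + 2*y) = 4*b + 4*y)
J(H) = 36 - H (J(H) = (4*(-1) + 4*10) - H = (-4 + 40) - H = 36 - H)
-69525/J(V(-8)) = -69525/(36 - (-8 - 8)) = -69525/(36 - 1*(-16)) = -69525/(36 + 16) = -69525/52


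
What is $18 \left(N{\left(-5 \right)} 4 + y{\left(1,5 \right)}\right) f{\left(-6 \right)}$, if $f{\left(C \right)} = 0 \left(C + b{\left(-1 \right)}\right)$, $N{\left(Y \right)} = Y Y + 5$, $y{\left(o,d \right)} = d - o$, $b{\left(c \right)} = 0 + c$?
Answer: $0$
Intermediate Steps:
$b{\left(c \right)} = c$
$N{\left(Y \right)} = 5 + Y^{2}$ ($N{\left(Y \right)} = Y^{2} + 5 = 5 + Y^{2}$)
$f{\left(C \right)} = 0$ ($f{\left(C \right)} = 0 \left(C - 1\right) = 0 \left(-1 + C\right) = 0$)
$18 \left(N{\left(-5 \right)} 4 + y{\left(1,5 \right)}\right) f{\left(-6 \right)} = 18 \left(\left(5 + \left(-5\right)^{2}\right) 4 + \left(5 - 1\right)\right) 0 = 18 \left(\left(5 + 25\right) 4 + \left(5 - 1\right)\right) 0 = 18 \left(30 \cdot 4 + 4\right) 0 = 18 \left(120 + 4\right) 0 = 18 \cdot 124 \cdot 0 = 2232 \cdot 0 = 0$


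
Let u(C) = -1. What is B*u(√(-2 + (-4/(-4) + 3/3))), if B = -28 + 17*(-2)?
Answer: 62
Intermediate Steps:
B = -62 (B = -28 - 34 = -62)
B*u(√(-2 + (-4/(-4) + 3/3))) = -62*(-1) = 62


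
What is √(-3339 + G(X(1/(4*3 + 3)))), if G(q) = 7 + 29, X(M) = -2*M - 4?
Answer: 3*I*√367 ≈ 57.472*I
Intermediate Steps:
X(M) = -4 - 2*M
G(q) = 36
√(-3339 + G(X(1/(4*3 + 3)))) = √(-3339 + 36) = √(-3303) = 3*I*√367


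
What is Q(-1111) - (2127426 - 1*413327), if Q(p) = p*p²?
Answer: -1373044730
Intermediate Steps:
Q(p) = p³
Q(-1111) - (2127426 - 1*413327) = (-1111)³ - (2127426 - 1*413327) = -1371330631 - (2127426 - 413327) = -1371330631 - 1*1714099 = -1371330631 - 1714099 = -1373044730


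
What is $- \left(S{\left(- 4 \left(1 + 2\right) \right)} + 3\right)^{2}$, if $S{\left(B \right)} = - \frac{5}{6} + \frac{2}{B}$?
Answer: $-4$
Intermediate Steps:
$S{\left(B \right)} = - \frac{5}{6} + \frac{2}{B}$ ($S{\left(B \right)} = \left(-5\right) \frac{1}{6} + \frac{2}{B} = - \frac{5}{6} + \frac{2}{B}$)
$- \left(S{\left(- 4 \left(1 + 2\right) \right)} + 3\right)^{2} = - \left(\left(- \frac{5}{6} + \frac{2}{\left(-4\right) \left(1 + 2\right)}\right) + 3\right)^{2} = - \left(\left(- \frac{5}{6} + \frac{2}{\left(-4\right) 3}\right) + 3\right)^{2} = - \left(\left(- \frac{5}{6} + \frac{2}{-12}\right) + 3\right)^{2} = - \left(\left(- \frac{5}{6} + 2 \left(- \frac{1}{12}\right)\right) + 3\right)^{2} = - \left(\left(- \frac{5}{6} - \frac{1}{6}\right) + 3\right)^{2} = - \left(-1 + 3\right)^{2} = - 2^{2} = \left(-1\right) 4 = -4$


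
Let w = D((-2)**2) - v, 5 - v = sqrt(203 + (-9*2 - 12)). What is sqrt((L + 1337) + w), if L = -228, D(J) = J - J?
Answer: sqrt(1104 + sqrt(173)) ≈ 33.424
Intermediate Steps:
D(J) = 0
v = 5 - sqrt(173) (v = 5 - sqrt(203 + (-9*2 - 12)) = 5 - sqrt(203 + (-18 - 12)) = 5 - sqrt(203 - 30) = 5 - sqrt(173) ≈ -8.1530)
w = -5 + sqrt(173) (w = 0 - (5 - sqrt(173)) = 0 + (-5 + sqrt(173)) = -5 + sqrt(173) ≈ 8.1530)
sqrt((L + 1337) + w) = sqrt((-228 + 1337) + (-5 + sqrt(173))) = sqrt(1109 + (-5 + sqrt(173))) = sqrt(1104 + sqrt(173))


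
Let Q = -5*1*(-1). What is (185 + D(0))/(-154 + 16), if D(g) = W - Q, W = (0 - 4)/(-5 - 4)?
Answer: -812/621 ≈ -1.3076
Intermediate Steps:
Q = 5 (Q = -5*(-1) = 5)
W = 4/9 (W = -4/(-9) = -4*(-⅑) = 4/9 ≈ 0.44444)
D(g) = -41/9 (D(g) = 4/9 - 1*5 = 4/9 - 5 = -41/9)
(185 + D(0))/(-154 + 16) = (185 - 41/9)/(-154 + 16) = (1624/9)/(-138) = (1624/9)*(-1/138) = -812/621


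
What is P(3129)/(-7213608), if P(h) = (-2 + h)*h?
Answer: -3261461/2404536 ≈ -1.3564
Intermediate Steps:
P(h) = h*(-2 + h)
P(3129)/(-7213608) = (3129*(-2 + 3129))/(-7213608) = (3129*3127)*(-1/7213608) = 9784383*(-1/7213608) = -3261461/2404536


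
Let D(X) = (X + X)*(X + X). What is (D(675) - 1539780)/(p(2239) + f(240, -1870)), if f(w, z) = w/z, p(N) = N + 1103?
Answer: 1762288/20831 ≈ 84.599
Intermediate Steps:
p(N) = 1103 + N
D(X) = 4*X**2 (D(X) = (2*X)*(2*X) = 4*X**2)
(D(675) - 1539780)/(p(2239) + f(240, -1870)) = (4*675**2 - 1539780)/((1103 + 2239) + 240/(-1870)) = (4*455625 - 1539780)/(3342 + 240*(-1/1870)) = (1822500 - 1539780)/(3342 - 24/187) = 282720/(624930/187) = 282720*(187/624930) = 1762288/20831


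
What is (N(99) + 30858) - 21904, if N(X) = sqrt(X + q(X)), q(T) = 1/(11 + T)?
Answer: 8954 + sqrt(1198010)/110 ≈ 8964.0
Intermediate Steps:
N(X) = sqrt(X + 1/(11 + X))
(N(99) + 30858) - 21904 = (sqrt((1 + 99*(11 + 99))/(11 + 99)) + 30858) - 21904 = (sqrt((1 + 99*110)/110) + 30858) - 21904 = (sqrt((1 + 10890)/110) + 30858) - 21904 = (sqrt((1/110)*10891) + 30858) - 21904 = (sqrt(10891/110) + 30858) - 21904 = (sqrt(1198010)/110 + 30858) - 21904 = (30858 + sqrt(1198010)/110) - 21904 = 8954 + sqrt(1198010)/110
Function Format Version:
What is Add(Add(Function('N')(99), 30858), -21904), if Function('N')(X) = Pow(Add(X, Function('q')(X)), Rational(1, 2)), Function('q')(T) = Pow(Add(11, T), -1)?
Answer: Add(8954, Mul(Rational(1, 110), Pow(1198010, Rational(1, 2)))) ≈ 8964.0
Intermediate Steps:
Function('N')(X) = Pow(Add(X, Pow(Add(11, X), -1)), Rational(1, 2))
Add(Add(Function('N')(99), 30858), -21904) = Add(Add(Pow(Mul(Pow(Add(11, 99), -1), Add(1, Mul(99, Add(11, 99)))), Rational(1, 2)), 30858), -21904) = Add(Add(Pow(Mul(Pow(110, -1), Add(1, Mul(99, 110))), Rational(1, 2)), 30858), -21904) = Add(Add(Pow(Mul(Rational(1, 110), Add(1, 10890)), Rational(1, 2)), 30858), -21904) = Add(Add(Pow(Mul(Rational(1, 110), 10891), Rational(1, 2)), 30858), -21904) = Add(Add(Pow(Rational(10891, 110), Rational(1, 2)), 30858), -21904) = Add(Add(Mul(Rational(1, 110), Pow(1198010, Rational(1, 2))), 30858), -21904) = Add(Add(30858, Mul(Rational(1, 110), Pow(1198010, Rational(1, 2)))), -21904) = Add(8954, Mul(Rational(1, 110), Pow(1198010, Rational(1, 2))))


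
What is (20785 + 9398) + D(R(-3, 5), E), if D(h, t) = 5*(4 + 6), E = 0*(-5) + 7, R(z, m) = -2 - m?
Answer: 30233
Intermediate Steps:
E = 7 (E = 0 + 7 = 7)
D(h, t) = 50 (D(h, t) = 5*10 = 50)
(20785 + 9398) + D(R(-3, 5), E) = (20785 + 9398) + 50 = 30183 + 50 = 30233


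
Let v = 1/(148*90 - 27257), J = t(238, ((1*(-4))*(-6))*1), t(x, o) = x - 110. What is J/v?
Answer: -1783936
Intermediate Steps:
t(x, o) = -110 + x
J = 128 (J = -110 + 238 = 128)
v = -1/13937 (v = 1/(13320 - 27257) = 1/(-13937) = -1/13937 ≈ -7.1751e-5)
J/v = 128/(-1/13937) = 128*(-13937) = -1783936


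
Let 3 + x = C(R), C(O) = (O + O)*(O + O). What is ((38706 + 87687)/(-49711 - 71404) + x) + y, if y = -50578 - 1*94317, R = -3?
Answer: -17545087523/121115 ≈ -1.4486e+5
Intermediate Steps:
y = -144895 (y = -50578 - 94317 = -144895)
C(O) = 4*O**2 (C(O) = (2*O)*(2*O) = 4*O**2)
x = 33 (x = -3 + 4*(-3)**2 = -3 + 4*9 = -3 + 36 = 33)
((38706 + 87687)/(-49711 - 71404) + x) + y = ((38706 + 87687)/(-49711 - 71404) + 33) - 144895 = (126393/(-121115) + 33) - 144895 = (126393*(-1/121115) + 33) - 144895 = (-126393/121115 + 33) - 144895 = 3870402/121115 - 144895 = -17545087523/121115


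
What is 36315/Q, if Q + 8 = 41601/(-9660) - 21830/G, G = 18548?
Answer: -77460621300/28760507 ≈ -2693.3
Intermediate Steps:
Q = -28760507/2133020 (Q = -8 + (41601/(-9660) - 21830/18548) = -8 + (41601*(-1/9660) - 21830*1/18548) = -8 + (-1981/460 - 10915/9274) = -8 - 11696347/2133020 = -28760507/2133020 ≈ -13.483)
36315/Q = 36315/(-28760507/2133020) = 36315*(-2133020/28760507) = -77460621300/28760507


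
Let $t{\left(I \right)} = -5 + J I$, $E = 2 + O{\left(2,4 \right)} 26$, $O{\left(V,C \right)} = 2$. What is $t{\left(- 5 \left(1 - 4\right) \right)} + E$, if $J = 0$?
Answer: $49$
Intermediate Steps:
$E = 54$ ($E = 2 + 2 \cdot 26 = 2 + 52 = 54$)
$t{\left(I \right)} = -5$ ($t{\left(I \right)} = -5 + 0 I = -5 + 0 = -5$)
$t{\left(- 5 \left(1 - 4\right) \right)} + E = -5 + 54 = 49$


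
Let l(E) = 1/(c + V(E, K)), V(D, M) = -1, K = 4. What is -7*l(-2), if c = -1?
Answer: 7/2 ≈ 3.5000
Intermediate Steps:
l(E) = -1/2 (l(E) = 1/(-1 - 1) = 1/(-2) = -1/2)
-7*l(-2) = -7*(-1/2) = 7/2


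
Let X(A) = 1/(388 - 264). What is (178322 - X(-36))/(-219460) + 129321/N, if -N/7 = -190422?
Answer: -1441942444251/2015207251120 ≈ -0.71553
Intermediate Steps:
X(A) = 1/124
N = 1332954 (N = -7*(-190422) = 1332954)
(178322 - X(-36))/(-219460) + 129321/N = (178322 - 1*1/124)/(-219460) + 129321/1332954 = (178322 - 1/124)*(-1/219460) + 129321*(1/1332954) = (22111927/124)*(-1/219460) + 14369/148106 = -22111927/27213040 + 14369/148106 = -1441942444251/2015207251120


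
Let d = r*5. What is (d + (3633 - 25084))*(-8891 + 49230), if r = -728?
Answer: -1012145849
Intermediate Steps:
d = -3640 (d = -728*5 = -3640)
(d + (3633 - 25084))*(-8891 + 49230) = (-3640 + (3633 - 25084))*(-8891 + 49230) = (-3640 - 21451)*40339 = -25091*40339 = -1012145849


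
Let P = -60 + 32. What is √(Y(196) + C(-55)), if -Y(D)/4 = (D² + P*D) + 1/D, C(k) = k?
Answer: 2*I*√1614146/7 ≈ 363.0*I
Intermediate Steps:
P = -28
Y(D) = -4/D - 4*D² + 112*D (Y(D) = -4*((D² - 28*D) + 1/D) = -4*(1/D + D² - 28*D) = -4/D - 4*D² + 112*D)
√(Y(196) + C(-55)) = √(4*(-1 + 196²*(28 - 1*196))/196 - 55) = √(4*(1/196)*(-1 + 38416*(28 - 196)) - 55) = √(4*(1/196)*(-1 + 38416*(-168)) - 55) = √(4*(1/196)*(-1 - 6453888) - 55) = √(4*(1/196)*(-6453889) - 55) = √(-6453889/49 - 55) = √(-6456584/49) = 2*I*√1614146/7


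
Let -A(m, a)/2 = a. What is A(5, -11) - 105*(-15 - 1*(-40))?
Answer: -2603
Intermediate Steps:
A(m, a) = -2*a
A(5, -11) - 105*(-15 - 1*(-40)) = -2*(-11) - 105*(-15 - 1*(-40)) = 22 - 105*(-15 + 40) = 22 - 105*25 = 22 - 2625 = -2603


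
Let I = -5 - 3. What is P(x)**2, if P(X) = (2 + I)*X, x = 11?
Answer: 4356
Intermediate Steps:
I = -8
P(X) = -6*X (P(X) = (2 - 8)*X = -6*X)
P(x)**2 = (-6*11)**2 = (-66)**2 = 4356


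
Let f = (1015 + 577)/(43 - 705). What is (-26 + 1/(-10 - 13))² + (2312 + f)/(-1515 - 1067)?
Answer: 153120998219/226052809 ≈ 677.37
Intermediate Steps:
f = -796/331 (f = 1592/(-662) = 1592*(-1/662) = -796/331 ≈ -2.4048)
(-26 + 1/(-10 - 13))² + (2312 + f)/(-1515 - 1067) = (-26 + 1/(-10 - 13))² + (2312 - 796/331)/(-1515 - 1067) = (-26 + 1/(-23))² + (764476/331)/(-2582) = (-26 - 1/23)² + (764476/331)*(-1/2582) = (-599/23)² - 382238/427321 = 358801/529 - 382238/427321 = 153120998219/226052809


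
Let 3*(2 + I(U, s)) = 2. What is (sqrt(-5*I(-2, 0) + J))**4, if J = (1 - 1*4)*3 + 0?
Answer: 49/9 ≈ 5.4444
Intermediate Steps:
I(U, s) = -4/3 (I(U, s) = -2 + (1/3)*2 = -2 + 2/3 = -4/3)
J = -9 (J = (1 - 4)*3 + 0 = -3*3 + 0 = -9 + 0 = -9)
(sqrt(-5*I(-2, 0) + J))**4 = (sqrt(-5*(-4/3) - 9))**4 = (sqrt(20/3 - 9))**4 = (sqrt(-7/3))**4 = (I*sqrt(21)/3)**4 = 49/9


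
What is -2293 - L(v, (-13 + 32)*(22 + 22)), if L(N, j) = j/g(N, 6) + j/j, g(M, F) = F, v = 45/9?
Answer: -7300/3 ≈ -2433.3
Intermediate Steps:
v = 5 (v = 45*(1/9) = 5)
L(N, j) = 1 + j/6 (L(N, j) = j/6 + j/j = j*(1/6) + 1 = j/6 + 1 = 1 + j/6)
-2293 - L(v, (-13 + 32)*(22 + 22)) = -2293 - (1 + ((-13 + 32)*(22 + 22))/6) = -2293 - (1 + (19*44)/6) = -2293 - (1 + (1/6)*836) = -2293 - (1 + 418/3) = -2293 - 1*421/3 = -2293 - 421/3 = -7300/3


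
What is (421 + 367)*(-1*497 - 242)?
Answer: -582332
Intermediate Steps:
(421 + 367)*(-1*497 - 242) = 788*(-497 - 242) = 788*(-739) = -582332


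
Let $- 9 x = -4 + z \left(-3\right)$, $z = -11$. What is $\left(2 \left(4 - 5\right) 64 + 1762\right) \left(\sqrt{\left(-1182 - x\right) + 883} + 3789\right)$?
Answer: $6191226 + \frac{17974 i \sqrt{22}}{3} \approx 6.1912 \cdot 10^{6} + 28102.0 i$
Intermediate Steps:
$x = - \frac{29}{9}$ ($x = - \frac{-4 - -33}{9} = - \frac{-4 + 33}{9} = \left(- \frac{1}{9}\right) 29 = - \frac{29}{9} \approx -3.2222$)
$\left(2 \left(4 - 5\right) 64 + 1762\right) \left(\sqrt{\left(-1182 - x\right) + 883} + 3789\right) = \left(2 \left(4 - 5\right) 64 + 1762\right) \left(\sqrt{\left(-1182 - - \frac{29}{9}\right) + 883} + 3789\right) = \left(2 \left(-1\right) 64 + 1762\right) \left(\sqrt{\left(-1182 + \frac{29}{9}\right) + 883} + 3789\right) = \left(\left(-2\right) 64 + 1762\right) \left(\sqrt{- \frac{10609}{9} + 883} + 3789\right) = \left(-128 + 1762\right) \left(\sqrt{- \frac{2662}{9}} + 3789\right) = 1634 \left(\frac{11 i \sqrt{22}}{3} + 3789\right) = 1634 \left(3789 + \frac{11 i \sqrt{22}}{3}\right) = 6191226 + \frac{17974 i \sqrt{22}}{3}$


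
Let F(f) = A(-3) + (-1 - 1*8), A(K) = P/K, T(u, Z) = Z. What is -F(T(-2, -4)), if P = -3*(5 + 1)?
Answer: 3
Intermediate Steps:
P = -18 (P = -3*6 = -18)
A(K) = -18/K
F(f) = -3 (F(f) = -18/(-3) + (-1 - 1*8) = -18*(-⅓) + (-1 - 8) = 6 - 9 = -3)
-F(T(-2, -4)) = -1*(-3) = 3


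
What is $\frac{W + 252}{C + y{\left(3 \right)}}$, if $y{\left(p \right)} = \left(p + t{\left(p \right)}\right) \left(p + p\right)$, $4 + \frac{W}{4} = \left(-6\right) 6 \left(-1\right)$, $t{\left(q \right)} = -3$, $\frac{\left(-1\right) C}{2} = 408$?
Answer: $- \frac{95}{204} \approx -0.46569$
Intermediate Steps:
$C = -816$ ($C = \left(-2\right) 408 = -816$)
$W = 128$ ($W = -16 + 4 \left(-6\right) 6 \left(-1\right) = -16 + 4 \left(\left(-36\right) \left(-1\right)\right) = -16 + 4 \cdot 36 = -16 + 144 = 128$)
$y{\left(p \right)} = 2 p \left(-3 + p\right)$ ($y{\left(p \right)} = \left(p - 3\right) \left(p + p\right) = \left(-3 + p\right) 2 p = 2 p \left(-3 + p\right)$)
$\frac{W + 252}{C + y{\left(3 \right)}} = \frac{128 + 252}{-816 + 2 \cdot 3 \left(-3 + 3\right)} = \frac{380}{-816 + 2 \cdot 3 \cdot 0} = \frac{380}{-816 + 0} = \frac{380}{-816} = 380 \left(- \frac{1}{816}\right) = - \frac{95}{204}$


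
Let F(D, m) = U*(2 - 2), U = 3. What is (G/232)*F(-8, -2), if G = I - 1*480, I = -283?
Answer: 0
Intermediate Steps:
G = -763 (G = -283 - 1*480 = -283 - 480 = -763)
F(D, m) = 0 (F(D, m) = 3*(2 - 2) = 3*0 = 0)
(G/232)*F(-8, -2) = -763/232*0 = 0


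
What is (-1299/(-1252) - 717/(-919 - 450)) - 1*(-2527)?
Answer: 4333923691/1713988 ≈ 2528.6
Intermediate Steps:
(-1299/(-1252) - 717/(-919 - 450)) - 1*(-2527) = (-1299*(-1/1252) - 717/(-1369)) + 2527 = (1299/1252 - 717*(-1/1369)) + 2527 = (1299/1252 + 717/1369) + 2527 = 2676015/1713988 + 2527 = 4333923691/1713988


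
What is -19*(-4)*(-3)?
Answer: -228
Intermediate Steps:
-19*(-4)*(-3) = 76*(-3) = -228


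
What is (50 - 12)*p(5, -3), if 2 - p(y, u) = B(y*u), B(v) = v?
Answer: 646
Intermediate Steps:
p(y, u) = 2 - u*y (p(y, u) = 2 - y*u = 2 - u*y)
(50 - 12)*p(5, -3) = (50 - 12)*(2 - 1*(-3)*5) = 38*(2 + 15) = 38*17 = 646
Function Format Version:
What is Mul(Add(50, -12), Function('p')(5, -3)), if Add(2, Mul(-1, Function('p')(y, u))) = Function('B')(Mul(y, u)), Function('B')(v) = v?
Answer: 646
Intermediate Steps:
Function('p')(y, u) = Add(2, Mul(-1, u, y)) (Function('p')(y, u) = Add(2, Mul(-1, Mul(y, u))) = Add(2, Mul(-1, Mul(u, y))) = Add(2, Mul(-1, u, y)))
Mul(Add(50, -12), Function('p')(5, -3)) = Mul(Add(50, -12), Add(2, Mul(-1, -3, 5))) = Mul(38, Add(2, 15)) = Mul(38, 17) = 646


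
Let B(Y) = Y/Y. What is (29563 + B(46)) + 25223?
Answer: 54787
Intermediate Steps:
B(Y) = 1
(29563 + B(46)) + 25223 = (29563 + 1) + 25223 = 29564 + 25223 = 54787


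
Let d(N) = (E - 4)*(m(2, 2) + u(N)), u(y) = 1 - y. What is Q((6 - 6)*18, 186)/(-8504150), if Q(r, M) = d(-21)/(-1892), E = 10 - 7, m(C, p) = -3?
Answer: -19/16089851800 ≈ -1.1809e-9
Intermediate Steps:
E = 3
d(N) = 2 + N (d(N) = (3 - 4)*(-3 + (1 - N)) = -(-2 - N) = 2 + N)
Q(r, M) = 19/1892 (Q(r, M) = (2 - 21)/(-1892) = -19*(-1/1892) = 19/1892)
Q((6 - 6)*18, 186)/(-8504150) = (19/1892)/(-8504150) = (19/1892)*(-1/8504150) = -19/16089851800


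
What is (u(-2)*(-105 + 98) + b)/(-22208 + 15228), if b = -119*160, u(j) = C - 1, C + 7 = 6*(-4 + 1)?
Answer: 9429/3490 ≈ 2.7017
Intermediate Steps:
C = -25 (C = -7 + 6*(-4 + 1) = -7 + 6*(-3) = -7 - 18 = -25)
u(j) = -26 (u(j) = -25 - 1 = -26)
b = -19040
(u(-2)*(-105 + 98) + b)/(-22208 + 15228) = (-26*(-105 + 98) - 19040)/(-22208 + 15228) = (-26*(-7) - 19040)/(-6980) = (182 - 19040)*(-1/6980) = -18858*(-1/6980) = 9429/3490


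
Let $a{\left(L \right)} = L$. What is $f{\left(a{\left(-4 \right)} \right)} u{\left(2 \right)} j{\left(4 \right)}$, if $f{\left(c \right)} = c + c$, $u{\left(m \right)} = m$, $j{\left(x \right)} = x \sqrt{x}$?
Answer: $-128$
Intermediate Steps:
$j{\left(x \right)} = x^{\frac{3}{2}}$
$f{\left(c \right)} = 2 c$
$f{\left(a{\left(-4 \right)} \right)} u{\left(2 \right)} j{\left(4 \right)} = 2 \left(-4\right) 2 \cdot 4^{\frac{3}{2}} = \left(-8\right) 2 \cdot 8 = \left(-16\right) 8 = -128$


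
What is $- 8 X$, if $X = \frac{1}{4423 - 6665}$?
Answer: $\frac{4}{1121} \approx 0.0035682$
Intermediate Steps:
$X = - \frac{1}{2242}$ ($X = \frac{1}{-2242} = - \frac{1}{2242} \approx -0.00044603$)
$- 8 X = \left(-8\right) \left(- \frac{1}{2242}\right) = \frac{4}{1121}$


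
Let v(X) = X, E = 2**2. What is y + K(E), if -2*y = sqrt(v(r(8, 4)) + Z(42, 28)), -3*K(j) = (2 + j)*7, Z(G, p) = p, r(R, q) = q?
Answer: -14 - 2*sqrt(2) ≈ -16.828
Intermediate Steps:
E = 4
K(j) = -14/3 - 7*j/3 (K(j) = -(2 + j)*7/3 = -(14 + 7*j)/3 = -14/3 - 7*j/3)
y = -2*sqrt(2) (y = -sqrt(4 + 28)/2 = -2*sqrt(2) ≈ -2.8284)
y + K(E) = -2*sqrt(2) + (-14/3 - 7/3*4) = -2*sqrt(2) + (-14/3 - 28/3) = -2*sqrt(2) - 14 = -14 - 2*sqrt(2)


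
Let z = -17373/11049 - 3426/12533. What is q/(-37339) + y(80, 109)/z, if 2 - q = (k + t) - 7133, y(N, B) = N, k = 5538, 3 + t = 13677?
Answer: -136853669710483/3181154391179 ≈ -43.020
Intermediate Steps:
t = 13674 (t = -3 + 13677 = 13674)
q = -12077 (q = 2 - ((5538 + 13674) - 7133) = 2 - (19212 - 7133) = 2 - 1*12079 = 2 - 12079 = -12077)
z = -85196561/46159039 (z = -17373*1/11049 - 3426*1/12533 = -5791/3683 - 3426/12533 = -85196561/46159039 ≈ -1.8457)
q/(-37339) + y(80, 109)/z = -12077/(-37339) + 80/(-85196561/46159039) = -12077*(-1/37339) + 80*(-46159039/85196561) = 12077/37339 - 3692723120/85196561 = -136853669710483/3181154391179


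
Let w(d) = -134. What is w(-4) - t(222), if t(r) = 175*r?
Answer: -38984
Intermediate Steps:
w(-4) - t(222) = -134 - 175*222 = -134 - 1*38850 = -134 - 38850 = -38984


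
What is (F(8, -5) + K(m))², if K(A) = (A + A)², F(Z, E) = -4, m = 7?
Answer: 36864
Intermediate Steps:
K(A) = 4*A² (K(A) = (2*A)² = 4*A²)
(F(8, -5) + K(m))² = (-4 + 4*7²)² = (-4 + 4*49)² = (-4 + 196)² = 192² = 36864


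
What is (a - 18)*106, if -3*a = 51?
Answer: -3710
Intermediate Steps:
a = -17 (a = -1/3*51 = -17)
(a - 18)*106 = (-17 - 18)*106 = -35*106 = -3710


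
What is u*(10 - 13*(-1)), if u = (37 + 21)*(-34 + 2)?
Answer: -42688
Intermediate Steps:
u = -1856 (u = 58*(-32) = -1856)
u*(10 - 13*(-1)) = -1856*(10 - 13*(-1)) = -1856*(10 + 13) = -1856*23 = -42688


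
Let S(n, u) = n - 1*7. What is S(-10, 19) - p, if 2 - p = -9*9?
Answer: -100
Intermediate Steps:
p = 83 (p = 2 - (-9)*9 = 2 - 1*(-81) = 2 + 81 = 83)
S(n, u) = -7 + n (S(n, u) = n - 7 = -7 + n)
S(-10, 19) - p = (-7 - 10) - 1*83 = -17 - 83 = -100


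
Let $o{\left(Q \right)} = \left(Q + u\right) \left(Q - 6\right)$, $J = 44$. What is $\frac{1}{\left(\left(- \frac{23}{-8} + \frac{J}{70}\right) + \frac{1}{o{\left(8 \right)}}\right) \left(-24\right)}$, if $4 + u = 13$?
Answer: $- \frac{595}{50451} \approx -0.011794$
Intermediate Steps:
$u = 9$ ($u = -4 + 13 = 9$)
$o{\left(Q \right)} = \left(-6 + Q\right) \left(9 + Q\right)$ ($o{\left(Q \right)} = \left(Q + 9\right) \left(Q - 6\right) = \left(9 + Q\right) \left(-6 + Q\right) = \left(-6 + Q\right) \left(9 + Q\right)$)
$\frac{1}{\left(\left(- \frac{23}{-8} + \frac{J}{70}\right) + \frac{1}{o{\left(8 \right)}}\right) \left(-24\right)} = \frac{1}{\left(\left(- \frac{23}{-8} + \frac{44}{70}\right) + \frac{1}{-54 + 8^{2} + 3 \cdot 8}\right) \left(-24\right)} = \frac{1}{\left(\left(\left(-23\right) \left(- \frac{1}{8}\right) + 44 \cdot \frac{1}{70}\right) + \frac{1}{-54 + 64 + 24}\right) \left(-24\right)} = \frac{1}{\left(\left(\frac{23}{8} + \frac{22}{35}\right) + \frac{1}{34}\right) \left(-24\right)} = \frac{1}{\left(\frac{981}{280} + \frac{1}{34}\right) \left(-24\right)} = \frac{1}{\frac{16817}{4760} \left(-24\right)} = \frac{1}{- \frac{50451}{595}} = - \frac{595}{50451}$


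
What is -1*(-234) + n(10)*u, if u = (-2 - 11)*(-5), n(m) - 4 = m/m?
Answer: 559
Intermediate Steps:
n(m) = 5 (n(m) = 4 + m/m = 4 + 1 = 5)
u = 65 (u = -13*(-5) = 65)
-1*(-234) + n(10)*u = -1*(-234) + 5*65 = 234 + 325 = 559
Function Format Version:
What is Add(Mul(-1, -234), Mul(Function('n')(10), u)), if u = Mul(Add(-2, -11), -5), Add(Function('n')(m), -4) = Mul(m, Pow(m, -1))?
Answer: 559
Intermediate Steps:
Function('n')(m) = 5 (Function('n')(m) = Add(4, Mul(m, Pow(m, -1))) = Add(4, 1) = 5)
u = 65 (u = Mul(-13, -5) = 65)
Add(Mul(-1, -234), Mul(Function('n')(10), u)) = Add(Mul(-1, -234), Mul(5, 65)) = Add(234, 325) = 559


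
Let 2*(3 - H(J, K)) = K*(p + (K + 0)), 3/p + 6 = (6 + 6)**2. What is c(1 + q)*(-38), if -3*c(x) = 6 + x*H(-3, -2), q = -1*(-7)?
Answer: 12388/69 ≈ 179.54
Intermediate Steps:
q = 7
p = 1/46 (p = 3/(-6 + (6 + 6)**2) = 3/(-6 + 12**2) = 3/(-6 + 144) = 3/138 = 3*(1/138) = 1/46 ≈ 0.021739)
H(J, K) = 3 - K*(1/46 + K)/2 (H(J, K) = 3 - K*(1/46 + (K + 0))/2 = 3 - K*(1/46 + K)/2)
c(x) = -2 - 47*x/138 (c(x) = -(6 + x*(3 - 1/2*(-2)**2 - 1/92*(-2)))/3 = -(6 + x*(3 - 1/2*4 + 1/46))/3 = -(6 + x*(3 - 2 + 1/46))/3 = -(6 + x*(47/46))/3 = -(6 + 47*x/46)/3 = -2 - 47*x/138)
c(1 + q)*(-38) = (-2 - 47*(1 + 7)/138)*(-38) = (-2 - 47/138*8)*(-38) = (-2 - 188/69)*(-38) = -326/69*(-38) = 12388/69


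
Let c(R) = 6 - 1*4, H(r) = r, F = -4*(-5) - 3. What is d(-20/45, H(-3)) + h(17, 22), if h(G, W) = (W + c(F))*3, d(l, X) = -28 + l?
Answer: 392/9 ≈ 43.556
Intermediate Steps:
F = 17 (F = 20 - 3 = 17)
c(R) = 2 (c(R) = 6 - 4 = 2)
h(G, W) = 6 + 3*W (h(G, W) = (W + 2)*3 = (2 + W)*3 = 6 + 3*W)
d(-20/45, H(-3)) + h(17, 22) = (-28 - 20/45) + (6 + 3*22) = (-28 - 20*1/45) + (6 + 66) = (-28 - 4/9) + 72 = -256/9 + 72 = 392/9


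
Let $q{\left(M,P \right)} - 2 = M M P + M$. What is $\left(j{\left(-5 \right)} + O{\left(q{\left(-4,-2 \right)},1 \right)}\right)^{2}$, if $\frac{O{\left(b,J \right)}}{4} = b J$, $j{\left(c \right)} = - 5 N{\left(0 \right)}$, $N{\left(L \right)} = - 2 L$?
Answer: $18496$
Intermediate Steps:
$j{\left(c \right)} = 0$ ($j{\left(c \right)} = - 5 \left(\left(-2\right) 0\right) = \left(-5\right) 0 = 0$)
$q{\left(M,P \right)} = 2 + M + P M^{2}$ ($q{\left(M,P \right)} = 2 + \left(M M P + M\right) = 2 + \left(M^{2} P + M\right) = 2 + \left(P M^{2} + M\right) = 2 + \left(M + P M^{2}\right) = 2 + M + P M^{2}$)
$O{\left(b,J \right)} = 4 J b$ ($O{\left(b,J \right)} = 4 b J = 4 J b$)
$\left(j{\left(-5 \right)} + O{\left(q{\left(-4,-2 \right)},1 \right)}\right)^{2} = \left(0 + 4 \cdot 1 \left(2 - 4 - 2 \left(-4\right)^{2}\right)\right)^{2} = \left(0 + 4 \cdot 1 \left(2 - 4 - 32\right)\right)^{2} = \left(0 + 4 \cdot 1 \left(-34\right)\right)^{2} = \left(0 - 136\right)^{2} = \left(-136\right)^{2} = 18496$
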